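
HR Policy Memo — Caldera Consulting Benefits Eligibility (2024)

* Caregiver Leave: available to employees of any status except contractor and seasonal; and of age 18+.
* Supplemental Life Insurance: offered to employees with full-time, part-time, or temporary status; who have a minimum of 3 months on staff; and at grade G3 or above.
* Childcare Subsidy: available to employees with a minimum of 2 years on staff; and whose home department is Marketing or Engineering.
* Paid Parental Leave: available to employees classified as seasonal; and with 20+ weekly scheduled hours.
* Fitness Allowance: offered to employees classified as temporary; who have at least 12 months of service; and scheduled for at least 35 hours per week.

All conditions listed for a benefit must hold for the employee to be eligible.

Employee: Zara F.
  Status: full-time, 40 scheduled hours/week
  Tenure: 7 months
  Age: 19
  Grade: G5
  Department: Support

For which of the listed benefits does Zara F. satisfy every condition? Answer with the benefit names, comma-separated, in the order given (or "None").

Caregiver Leave, Supplemental Life Insurance

Caregiver Leave — status full-time ✓ (not excluded); age 19 ≥ 18 ✓ → eligible.
Supplemental Life Insurance — status full-time ✓; service 7 months ≥ 3 months ✓; grade G5 ≥ G3 ✓ → eligible.
Childcare Subsidy — service 7 months < 2 years (≈730 days) ✗ → not eligible.
Paid Parental Leave — status full-time ✗ (requires seasonal) → not eligible.
Fitness Allowance — status full-time ✗ (requires temporary) → not eligible.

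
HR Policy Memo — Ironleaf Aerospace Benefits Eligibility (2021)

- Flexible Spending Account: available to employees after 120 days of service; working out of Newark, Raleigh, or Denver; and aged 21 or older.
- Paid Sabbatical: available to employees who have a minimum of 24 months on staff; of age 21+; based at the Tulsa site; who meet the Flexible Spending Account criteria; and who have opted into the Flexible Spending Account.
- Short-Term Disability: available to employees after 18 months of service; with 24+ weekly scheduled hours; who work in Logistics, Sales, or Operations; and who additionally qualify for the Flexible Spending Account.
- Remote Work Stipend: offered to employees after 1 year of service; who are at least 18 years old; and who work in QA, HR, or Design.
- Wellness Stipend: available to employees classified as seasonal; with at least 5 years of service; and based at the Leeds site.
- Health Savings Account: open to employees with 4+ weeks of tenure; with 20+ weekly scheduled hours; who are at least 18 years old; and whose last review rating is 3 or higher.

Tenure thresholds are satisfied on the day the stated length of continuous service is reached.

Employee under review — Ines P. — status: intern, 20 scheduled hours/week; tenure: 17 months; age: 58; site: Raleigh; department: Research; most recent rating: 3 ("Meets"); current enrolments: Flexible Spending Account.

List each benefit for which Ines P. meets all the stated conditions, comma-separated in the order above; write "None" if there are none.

Flexible Spending Account — service 17 months ≥ 120 days ✓; site Raleigh ✓; age 58 ≥ 21 ✓ → eligible.
Paid Sabbatical — service 17 months < 24 months ✗ → not eligible.
Short-Term Disability — service 17 months < 18 months ✗ → not eligible.
Remote Work Stipend — service 17 months ≥ 1 year (≈365 days) ✓; age 58 ≥ 18 ✓; dept Research ✗ → not eligible.
Wellness Stipend — status intern ✗ (requires seasonal) → not eligible.
Health Savings Account — service 17 months ≥ 4 weeks (≈28 days) ✓; 20 hrs/wk ≥ 20 ✓; age 58 ≥ 18 ✓; rating 3 ≥ 3 ✓ → eligible.

Flexible Spending Account, Health Savings Account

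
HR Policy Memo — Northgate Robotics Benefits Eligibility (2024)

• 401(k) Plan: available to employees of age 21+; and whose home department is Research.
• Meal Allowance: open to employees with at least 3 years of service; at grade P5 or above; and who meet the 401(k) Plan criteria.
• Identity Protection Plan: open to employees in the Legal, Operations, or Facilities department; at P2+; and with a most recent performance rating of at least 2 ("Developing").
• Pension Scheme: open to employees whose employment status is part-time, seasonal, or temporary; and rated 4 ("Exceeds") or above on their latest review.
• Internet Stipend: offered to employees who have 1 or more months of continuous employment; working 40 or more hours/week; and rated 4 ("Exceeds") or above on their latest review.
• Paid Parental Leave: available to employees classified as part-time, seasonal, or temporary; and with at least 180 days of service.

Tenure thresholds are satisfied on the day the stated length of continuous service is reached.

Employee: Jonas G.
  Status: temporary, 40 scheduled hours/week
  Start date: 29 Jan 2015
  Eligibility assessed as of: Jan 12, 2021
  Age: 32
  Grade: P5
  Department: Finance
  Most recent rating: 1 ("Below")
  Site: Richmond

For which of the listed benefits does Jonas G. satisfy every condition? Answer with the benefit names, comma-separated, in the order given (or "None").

Service from 29 Jan 2015 to Jan 12, 2021: 2175 days.
401(k) Plan — age 32 ≥ 21 ✓; dept Finance ✗ → not eligible.
Meal Allowance — service 2175 days ≥ 3 years (≈1095 days) ✓; grade P5 ≥ P5 ✓; not eligible for 401(k) Plan ✗ → not eligible.
Identity Protection Plan — dept Finance ✗ → not eligible.
Pension Scheme — status temporary ✓; rating 1 < 4 ✗ → not eligible.
Internet Stipend — service 2175 days ≥ 1 month (≈30 days) ✓; 40 hrs/wk ≥ 40 ✓; rating 1 < 4 ✗ → not eligible.
Paid Parental Leave — status temporary ✓; service 2175 days ≥ 180 days ✓ → eligible.

Paid Parental Leave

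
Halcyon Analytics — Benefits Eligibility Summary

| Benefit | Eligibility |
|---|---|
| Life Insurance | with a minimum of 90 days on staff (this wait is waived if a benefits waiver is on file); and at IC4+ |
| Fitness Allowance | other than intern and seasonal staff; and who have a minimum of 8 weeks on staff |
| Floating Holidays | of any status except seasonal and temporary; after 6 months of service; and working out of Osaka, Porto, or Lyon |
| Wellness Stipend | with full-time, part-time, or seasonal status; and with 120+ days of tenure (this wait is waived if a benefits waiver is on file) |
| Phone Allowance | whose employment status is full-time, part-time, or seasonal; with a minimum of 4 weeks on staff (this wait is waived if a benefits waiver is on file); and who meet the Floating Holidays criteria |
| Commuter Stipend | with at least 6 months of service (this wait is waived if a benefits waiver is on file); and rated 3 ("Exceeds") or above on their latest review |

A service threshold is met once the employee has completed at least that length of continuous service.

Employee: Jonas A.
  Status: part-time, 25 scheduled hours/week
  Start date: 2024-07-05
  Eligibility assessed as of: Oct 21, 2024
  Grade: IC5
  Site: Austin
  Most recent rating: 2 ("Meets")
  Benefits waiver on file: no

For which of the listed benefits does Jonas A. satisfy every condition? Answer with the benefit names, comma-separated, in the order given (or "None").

Life Insurance, Fitness Allowance

Service from 2024-07-05 to Oct 21, 2024: 108 days.
Life Insurance — no waiver, service 108 days ≥ 90 days ✓; grade IC5 ≥ IC4 ✓ → eligible.
Fitness Allowance — status part-time ✓ (not excluded); service 108 days ≥ 8 weeks (≈56 days) ✓ → eligible.
Floating Holidays — status part-time ✓ (not excluded); service 108 days < 6 months (≈180 days) ✗ → not eligible.
Wellness Stipend — status part-time ✓; no waiver, service 108 days < 120 days ✗ → not eligible.
Phone Allowance — status part-time ✓; no waiver, service 108 days ≥ 4 weeks (≈28 days) ✓; not eligible for Floating Holidays ✗ → not eligible.
Commuter Stipend — no waiver, service 108 days < 6 months (≈180 days) ✗ → not eligible.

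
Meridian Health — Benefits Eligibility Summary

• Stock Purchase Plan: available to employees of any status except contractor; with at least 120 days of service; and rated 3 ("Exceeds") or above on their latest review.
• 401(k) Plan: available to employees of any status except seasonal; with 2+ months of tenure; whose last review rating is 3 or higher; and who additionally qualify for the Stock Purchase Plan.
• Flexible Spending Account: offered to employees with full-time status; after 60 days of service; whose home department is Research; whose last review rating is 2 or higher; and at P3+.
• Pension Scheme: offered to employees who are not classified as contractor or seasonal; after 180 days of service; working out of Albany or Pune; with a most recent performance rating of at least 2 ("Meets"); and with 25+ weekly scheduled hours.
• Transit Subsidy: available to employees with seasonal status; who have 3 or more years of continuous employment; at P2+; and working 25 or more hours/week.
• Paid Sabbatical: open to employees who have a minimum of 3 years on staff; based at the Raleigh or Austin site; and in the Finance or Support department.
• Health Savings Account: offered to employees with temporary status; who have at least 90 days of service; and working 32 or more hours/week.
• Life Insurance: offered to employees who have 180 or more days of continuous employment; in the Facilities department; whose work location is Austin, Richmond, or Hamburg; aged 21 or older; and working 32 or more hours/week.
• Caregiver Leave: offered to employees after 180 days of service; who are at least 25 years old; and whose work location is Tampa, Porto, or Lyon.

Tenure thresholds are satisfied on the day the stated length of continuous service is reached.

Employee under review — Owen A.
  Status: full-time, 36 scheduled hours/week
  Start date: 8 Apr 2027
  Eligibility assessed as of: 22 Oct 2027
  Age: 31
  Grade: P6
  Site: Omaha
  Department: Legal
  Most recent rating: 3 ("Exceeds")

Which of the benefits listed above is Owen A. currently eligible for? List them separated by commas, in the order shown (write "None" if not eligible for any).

Service from 8 Apr 2027 to 22 Oct 2027: 197 days.
Stock Purchase Plan — status full-time ✓ (not excluded); service 197 days ≥ 120 days ✓; rating 3 ≥ 3 ✓ → eligible.
401(k) Plan — status full-time ✓ (not excluded); service 197 days ≥ 2 months (≈60 days) ✓; rating 3 ≥ 3 ✓; eligible for Stock Purchase Plan ✓ → eligible.
Flexible Spending Account — status full-time ✓; service 197 days ≥ 60 days ✓; dept Legal ✗ → not eligible.
Pension Scheme — status full-time ✓ (not excluded); service 197 days ≥ 180 days ✓; site Omaha ✗ (not Albany or Pune) → not eligible.
Transit Subsidy — status full-time ✗ (requires seasonal) → not eligible.
Paid Sabbatical — service 197 days < 3 years (≈1095 days) ✗ → not eligible.
Health Savings Account — status full-time ✗ (requires temporary) → not eligible.
Life Insurance — service 197 days ≥ 180 days ✓; dept Legal ✗ → not eligible.
Caregiver Leave — service 197 days ≥ 180 days ✓; age 31 ≥ 25 ✓; site Omaha ✗ (not Tampa, Porto, or Lyon) → not eligible.

Stock Purchase Plan, 401(k) Plan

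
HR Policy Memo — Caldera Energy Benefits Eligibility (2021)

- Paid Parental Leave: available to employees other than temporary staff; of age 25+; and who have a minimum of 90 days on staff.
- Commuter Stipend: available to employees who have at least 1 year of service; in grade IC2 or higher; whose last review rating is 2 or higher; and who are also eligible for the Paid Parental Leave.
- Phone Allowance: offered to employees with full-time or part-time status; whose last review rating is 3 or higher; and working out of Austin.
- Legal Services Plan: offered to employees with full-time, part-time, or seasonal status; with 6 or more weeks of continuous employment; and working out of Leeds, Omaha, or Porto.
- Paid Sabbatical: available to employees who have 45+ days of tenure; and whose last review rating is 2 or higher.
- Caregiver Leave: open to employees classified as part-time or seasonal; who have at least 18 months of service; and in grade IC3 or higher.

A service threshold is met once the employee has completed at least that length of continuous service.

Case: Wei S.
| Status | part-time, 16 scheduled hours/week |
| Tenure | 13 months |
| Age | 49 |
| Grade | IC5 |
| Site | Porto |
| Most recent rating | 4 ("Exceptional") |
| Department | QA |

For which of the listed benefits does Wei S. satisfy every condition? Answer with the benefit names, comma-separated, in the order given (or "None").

Paid Parental Leave — status part-time ✓ (not excluded); age 49 ≥ 25 ✓; service 13 months ≥ 90 days ✓ → eligible.
Commuter Stipend — service 13 months ≥ 1 year (≈365 days) ✓; grade IC5 ≥ IC2 ✓; rating 4 ≥ 2 ✓; eligible for Paid Parental Leave ✓ → eligible.
Phone Allowance — status part-time ✓; rating 4 ≥ 3 ✓; site Porto ✗ (not Austin) → not eligible.
Legal Services Plan — status part-time ✓; service 13 months ≥ 6 weeks (≈42 days) ✓; site Porto ✓ → eligible.
Paid Sabbatical — service 13 months ≥ 45 days ✓; rating 4 ≥ 2 ✓ → eligible.
Caregiver Leave — status part-time ✓; service 13 months < 18 months ✗ → not eligible.

Paid Parental Leave, Commuter Stipend, Legal Services Plan, Paid Sabbatical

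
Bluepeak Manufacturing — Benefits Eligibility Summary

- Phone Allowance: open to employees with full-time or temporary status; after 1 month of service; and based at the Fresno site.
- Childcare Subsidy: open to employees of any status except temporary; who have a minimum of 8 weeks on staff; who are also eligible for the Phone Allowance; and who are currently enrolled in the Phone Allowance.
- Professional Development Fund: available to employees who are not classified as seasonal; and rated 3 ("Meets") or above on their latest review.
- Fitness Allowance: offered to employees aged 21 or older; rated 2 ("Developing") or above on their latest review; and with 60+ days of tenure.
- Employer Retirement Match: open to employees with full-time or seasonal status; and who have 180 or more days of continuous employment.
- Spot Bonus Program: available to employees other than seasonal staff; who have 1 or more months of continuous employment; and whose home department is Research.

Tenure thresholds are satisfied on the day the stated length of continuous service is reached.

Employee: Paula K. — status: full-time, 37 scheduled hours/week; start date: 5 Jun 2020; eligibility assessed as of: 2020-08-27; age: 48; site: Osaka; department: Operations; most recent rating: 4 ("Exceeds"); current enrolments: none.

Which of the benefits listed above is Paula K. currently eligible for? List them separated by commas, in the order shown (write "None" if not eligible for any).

Service from 5 Jun 2020 to 2020-08-27: 83 days.
Phone Allowance — status full-time ✓; service 83 days ≥ 1 month (≈30 days) ✓; site Osaka ✗ (not Fresno) → not eligible.
Childcare Subsidy — status full-time ✓ (not excluded); service 83 days ≥ 8 weeks (≈56 days) ✓; not eligible for Phone Allowance ✗ → not eligible.
Professional Development Fund — status full-time ✓ (not excluded); rating 4 ≥ 3 ✓ → eligible.
Fitness Allowance — age 48 ≥ 21 ✓; rating 4 ≥ 2 ✓; service 83 days ≥ 60 days ✓ → eligible.
Employer Retirement Match — status full-time ✓; service 83 days < 180 days ✗ → not eligible.
Spot Bonus Program — status full-time ✓ (not excluded); service 83 days ≥ 1 month (≈30 days) ✓; dept Operations ✗ → not eligible.

Professional Development Fund, Fitness Allowance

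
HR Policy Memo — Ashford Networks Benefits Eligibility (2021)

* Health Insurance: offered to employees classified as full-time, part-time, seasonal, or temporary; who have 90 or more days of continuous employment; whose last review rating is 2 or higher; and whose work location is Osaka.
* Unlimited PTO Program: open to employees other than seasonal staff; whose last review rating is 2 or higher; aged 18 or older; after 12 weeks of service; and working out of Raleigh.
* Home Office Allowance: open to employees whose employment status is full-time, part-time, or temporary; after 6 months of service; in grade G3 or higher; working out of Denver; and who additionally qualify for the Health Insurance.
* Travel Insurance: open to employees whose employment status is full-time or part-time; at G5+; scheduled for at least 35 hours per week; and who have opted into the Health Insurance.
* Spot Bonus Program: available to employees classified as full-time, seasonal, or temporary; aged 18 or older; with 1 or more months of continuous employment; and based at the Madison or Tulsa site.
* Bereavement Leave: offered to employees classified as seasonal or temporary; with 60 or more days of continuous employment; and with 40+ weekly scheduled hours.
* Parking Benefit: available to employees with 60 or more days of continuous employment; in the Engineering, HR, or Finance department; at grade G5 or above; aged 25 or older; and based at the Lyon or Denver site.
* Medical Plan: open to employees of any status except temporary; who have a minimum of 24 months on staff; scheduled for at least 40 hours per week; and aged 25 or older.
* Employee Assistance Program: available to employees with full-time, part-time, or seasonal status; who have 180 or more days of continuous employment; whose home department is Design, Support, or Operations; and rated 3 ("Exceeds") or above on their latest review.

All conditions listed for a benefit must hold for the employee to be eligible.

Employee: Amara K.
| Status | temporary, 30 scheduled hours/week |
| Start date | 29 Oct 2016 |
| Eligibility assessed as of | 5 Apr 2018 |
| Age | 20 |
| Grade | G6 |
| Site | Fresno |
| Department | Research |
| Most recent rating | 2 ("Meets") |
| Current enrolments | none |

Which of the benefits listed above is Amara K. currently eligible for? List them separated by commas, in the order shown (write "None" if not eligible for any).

Service from 29 Oct 2016 to 5 Apr 2018: 523 days.
Health Insurance — status temporary ✓; service 523 days ≥ 90 days ✓; rating 2 ≥ 2 ✓; site Fresno ✗ (not Osaka) → not eligible.
Unlimited PTO Program — status temporary ✓ (not excluded); rating 2 ≥ 2 ✓; age 20 ≥ 18 ✓; service 523 days ≥ 12 weeks (≈84 days) ✓; site Fresno ✗ (not Raleigh) → not eligible.
Home Office Allowance — status temporary ✓; service 523 days ≥ 6 months (≈180 days) ✓; grade G6 ≥ G3 ✓; site Fresno ✗ (not Denver) → not eligible.
Travel Insurance — status temporary ✗ (requires full-time or part-time) → not eligible.
Spot Bonus Program — status temporary ✓; age 20 ≥ 18 ✓; service 523 days ≥ 1 month (≈30 days) ✓; site Fresno ✗ (not Madison or Tulsa) → not eligible.
Bereavement Leave — status temporary ✓; service 523 days ≥ 60 days ✓; 30 hrs/wk < 40 ✗ → not eligible.
Parking Benefit — service 523 days ≥ 60 days ✓; dept Research ✗ → not eligible.
Medical Plan — status temporary ✗ (excluded) → not eligible.
Employee Assistance Program — status temporary ✗ (requires full-time, part-time, or seasonal) → not eligible.

None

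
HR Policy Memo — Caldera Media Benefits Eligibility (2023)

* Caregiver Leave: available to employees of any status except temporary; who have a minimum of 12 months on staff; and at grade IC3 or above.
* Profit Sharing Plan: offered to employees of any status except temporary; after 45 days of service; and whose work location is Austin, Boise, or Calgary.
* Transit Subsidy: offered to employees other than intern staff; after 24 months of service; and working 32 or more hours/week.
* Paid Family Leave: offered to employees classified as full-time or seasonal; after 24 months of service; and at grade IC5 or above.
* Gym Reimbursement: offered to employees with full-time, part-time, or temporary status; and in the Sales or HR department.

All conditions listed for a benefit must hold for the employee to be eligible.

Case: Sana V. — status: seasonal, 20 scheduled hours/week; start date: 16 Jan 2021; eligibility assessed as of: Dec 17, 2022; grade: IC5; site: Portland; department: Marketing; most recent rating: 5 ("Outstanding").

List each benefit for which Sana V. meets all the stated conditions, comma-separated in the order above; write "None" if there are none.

Service from 16 Jan 2021 to Dec 17, 2022: 700 days.
Caregiver Leave — status seasonal ✓ (not excluded); service 700 days ≥ 12 months (≈360 days) ✓; grade IC5 ≥ IC3 ✓ → eligible.
Profit Sharing Plan — status seasonal ✓ (not excluded); service 700 days ≥ 45 days ✓; site Portland ✗ (not Austin, Boise, or Calgary) → not eligible.
Transit Subsidy — status seasonal ✓ (not excluded); service 700 days < 24 months (≈720 days) ✗ → not eligible.
Paid Family Leave — status seasonal ✓; service 700 days < 24 months (≈720 days) ✗ → not eligible.
Gym Reimbursement — status seasonal ✗ (requires full-time, part-time, or temporary) → not eligible.

Caregiver Leave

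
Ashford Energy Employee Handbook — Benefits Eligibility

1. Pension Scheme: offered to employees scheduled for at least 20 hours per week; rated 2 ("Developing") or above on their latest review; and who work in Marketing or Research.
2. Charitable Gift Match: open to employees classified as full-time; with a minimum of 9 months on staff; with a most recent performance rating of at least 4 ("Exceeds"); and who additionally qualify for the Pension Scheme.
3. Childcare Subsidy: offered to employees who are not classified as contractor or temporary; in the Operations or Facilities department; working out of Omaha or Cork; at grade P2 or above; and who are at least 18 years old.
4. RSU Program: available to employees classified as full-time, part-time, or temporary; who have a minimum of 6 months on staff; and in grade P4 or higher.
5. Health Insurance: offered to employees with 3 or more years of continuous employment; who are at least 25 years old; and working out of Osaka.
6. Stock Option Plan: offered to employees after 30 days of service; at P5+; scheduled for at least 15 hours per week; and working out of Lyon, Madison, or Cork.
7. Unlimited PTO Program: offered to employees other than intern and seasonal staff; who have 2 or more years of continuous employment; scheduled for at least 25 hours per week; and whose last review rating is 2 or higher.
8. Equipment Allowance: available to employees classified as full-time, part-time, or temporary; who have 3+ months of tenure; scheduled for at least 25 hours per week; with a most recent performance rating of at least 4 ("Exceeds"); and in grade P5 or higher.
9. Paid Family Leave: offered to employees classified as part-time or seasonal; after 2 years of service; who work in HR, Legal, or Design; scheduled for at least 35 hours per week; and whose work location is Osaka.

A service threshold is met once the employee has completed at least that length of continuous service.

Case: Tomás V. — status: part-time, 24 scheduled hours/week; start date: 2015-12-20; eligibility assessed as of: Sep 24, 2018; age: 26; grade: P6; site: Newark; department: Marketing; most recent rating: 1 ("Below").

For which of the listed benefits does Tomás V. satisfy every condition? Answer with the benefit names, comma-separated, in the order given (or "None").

Service from 2015-12-20 to Sep 24, 2018: 1009 days.
Pension Scheme — 24 hrs/wk ≥ 20 ✓; rating 1 < 2 ✗ → not eligible.
Charitable Gift Match — status part-time ✗ (requires full-time) → not eligible.
Childcare Subsidy — status part-time ✓ (not excluded); dept Marketing ✗ → not eligible.
RSU Program — status part-time ✓; service 1009 days ≥ 6 months (≈180 days) ✓; grade P6 ≥ P4 ✓ → eligible.
Health Insurance — service 1009 days < 3 years (≈1095 days) ✗ → not eligible.
Stock Option Plan — service 1009 days ≥ 30 days ✓; grade P6 ≥ P5 ✓; 24 hrs/wk ≥ 15 ✓; site Newark ✗ (not Lyon, Madison, or Cork) → not eligible.
Unlimited PTO Program — status part-time ✓ (not excluded); service 1009 days ≥ 2 years (≈730 days) ✓; 24 hrs/wk < 25 ✗ → not eligible.
Equipment Allowance — status part-time ✓; service 1009 days ≥ 3 months (≈90 days) ✓; 24 hrs/wk < 25 ✗ → not eligible.
Paid Family Leave — status part-time ✓; service 1009 days ≥ 2 years (≈730 days) ✓; dept Marketing ✗ → not eligible.

RSU Program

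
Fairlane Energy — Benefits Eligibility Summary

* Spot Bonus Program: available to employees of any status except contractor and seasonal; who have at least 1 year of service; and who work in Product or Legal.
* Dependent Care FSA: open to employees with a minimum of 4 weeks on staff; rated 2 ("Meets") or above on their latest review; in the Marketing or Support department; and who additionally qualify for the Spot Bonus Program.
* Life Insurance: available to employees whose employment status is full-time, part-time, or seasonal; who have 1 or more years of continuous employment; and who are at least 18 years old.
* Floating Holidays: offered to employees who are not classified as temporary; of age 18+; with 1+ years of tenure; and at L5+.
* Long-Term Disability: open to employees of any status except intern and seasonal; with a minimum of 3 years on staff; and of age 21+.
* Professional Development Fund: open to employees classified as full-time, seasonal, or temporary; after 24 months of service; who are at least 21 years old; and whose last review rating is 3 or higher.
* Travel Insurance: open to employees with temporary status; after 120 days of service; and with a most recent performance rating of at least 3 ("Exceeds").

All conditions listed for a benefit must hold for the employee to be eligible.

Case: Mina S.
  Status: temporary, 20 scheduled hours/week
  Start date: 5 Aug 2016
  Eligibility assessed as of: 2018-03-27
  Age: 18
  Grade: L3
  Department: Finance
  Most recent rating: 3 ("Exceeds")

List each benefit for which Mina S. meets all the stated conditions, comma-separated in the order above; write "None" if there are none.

Service from 5 Aug 2016 to 2018-03-27: 599 days.
Spot Bonus Program — status temporary ✓ (not excluded); service 599 days ≥ 1 year (≈365 days) ✓; dept Finance ✗ → not eligible.
Dependent Care FSA — service 599 days ≥ 4 weeks (≈28 days) ✓; rating 3 ≥ 2 ✓; dept Finance ✗ → not eligible.
Life Insurance — status temporary ✗ (requires full-time, part-time, or seasonal) → not eligible.
Floating Holidays — status temporary ✗ (excluded) → not eligible.
Long-Term Disability — status temporary ✓ (not excluded); service 599 days < 3 years (≈1095 days) ✗ → not eligible.
Professional Development Fund — status temporary ✓; service 599 days < 24 months (≈720 days) ✗ → not eligible.
Travel Insurance — status temporary ✓; service 599 days ≥ 120 days ✓; rating 3 ≥ 3 ✓ → eligible.

Travel Insurance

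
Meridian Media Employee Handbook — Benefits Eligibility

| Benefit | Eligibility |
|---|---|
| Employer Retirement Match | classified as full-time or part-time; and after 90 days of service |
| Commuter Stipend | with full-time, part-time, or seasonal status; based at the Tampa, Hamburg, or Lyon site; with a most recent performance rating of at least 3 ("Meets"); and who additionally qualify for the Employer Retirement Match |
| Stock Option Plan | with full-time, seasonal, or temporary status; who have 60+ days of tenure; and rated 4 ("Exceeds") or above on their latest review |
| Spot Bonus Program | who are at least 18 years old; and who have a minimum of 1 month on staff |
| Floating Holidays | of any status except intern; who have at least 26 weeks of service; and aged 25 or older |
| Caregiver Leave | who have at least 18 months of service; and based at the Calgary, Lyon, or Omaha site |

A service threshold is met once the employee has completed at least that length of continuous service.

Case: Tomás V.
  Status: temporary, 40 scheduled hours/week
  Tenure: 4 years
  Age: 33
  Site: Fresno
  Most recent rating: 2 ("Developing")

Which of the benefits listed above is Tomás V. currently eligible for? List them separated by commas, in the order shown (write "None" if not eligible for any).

Spot Bonus Program, Floating Holidays

Employer Retirement Match — status temporary ✗ (requires full-time or part-time) → not eligible.
Commuter Stipend — status temporary ✗ (requires full-time, part-time, or seasonal) → not eligible.
Stock Option Plan — status temporary ✓; service 4 years ≥ 60 days ✓; rating 2 < 4 ✗ → not eligible.
Spot Bonus Program — age 33 ≥ 18 ✓; service 4 years ≥ 1 month (≈30 days) ✓ → eligible.
Floating Holidays — status temporary ✓ (not excluded); service 4 years ≥ 26 weeks (≈182 days) ✓; age 33 ≥ 25 ✓ → eligible.
Caregiver Leave — service 4 years ≥ 18 months (≈540 days) ✓; site Fresno ✗ (not Calgary, Lyon, or Omaha) → not eligible.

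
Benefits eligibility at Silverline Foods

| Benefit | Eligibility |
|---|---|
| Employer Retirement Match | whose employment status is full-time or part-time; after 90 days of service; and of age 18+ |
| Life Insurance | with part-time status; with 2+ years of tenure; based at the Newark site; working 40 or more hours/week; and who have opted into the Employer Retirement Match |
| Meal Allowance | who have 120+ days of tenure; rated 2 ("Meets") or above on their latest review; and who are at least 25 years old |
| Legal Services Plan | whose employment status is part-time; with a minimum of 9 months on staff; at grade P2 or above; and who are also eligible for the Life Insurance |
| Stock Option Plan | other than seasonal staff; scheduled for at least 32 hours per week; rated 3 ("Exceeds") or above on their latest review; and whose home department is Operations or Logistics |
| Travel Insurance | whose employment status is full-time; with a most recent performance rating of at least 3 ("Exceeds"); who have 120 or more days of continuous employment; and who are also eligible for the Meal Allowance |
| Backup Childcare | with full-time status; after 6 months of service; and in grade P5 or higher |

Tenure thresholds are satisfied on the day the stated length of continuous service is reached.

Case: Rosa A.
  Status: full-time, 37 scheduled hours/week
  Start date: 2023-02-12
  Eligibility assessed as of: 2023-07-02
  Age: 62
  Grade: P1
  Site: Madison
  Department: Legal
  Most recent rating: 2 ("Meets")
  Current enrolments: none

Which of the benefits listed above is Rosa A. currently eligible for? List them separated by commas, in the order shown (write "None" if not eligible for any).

Employer Retirement Match, Meal Allowance

Service from 2023-02-12 to 2023-07-02: 140 days.
Employer Retirement Match — status full-time ✓; service 140 days ≥ 90 days ✓; age 62 ≥ 18 ✓ → eligible.
Life Insurance — status full-time ✗ (requires part-time) → not eligible.
Meal Allowance — service 140 days ≥ 120 days ✓; rating 2 ≥ 2 ✓; age 62 ≥ 25 ✓ → eligible.
Legal Services Plan — status full-time ✗ (requires part-time) → not eligible.
Stock Option Plan — status full-time ✓ (not excluded); 37 hrs/wk ≥ 32 ✓; rating 2 < 3 ✗ → not eligible.
Travel Insurance — status full-time ✓; rating 2 < 3 ✗ → not eligible.
Backup Childcare — status full-time ✓; service 140 days < 6 months (≈180 days) ✗ → not eligible.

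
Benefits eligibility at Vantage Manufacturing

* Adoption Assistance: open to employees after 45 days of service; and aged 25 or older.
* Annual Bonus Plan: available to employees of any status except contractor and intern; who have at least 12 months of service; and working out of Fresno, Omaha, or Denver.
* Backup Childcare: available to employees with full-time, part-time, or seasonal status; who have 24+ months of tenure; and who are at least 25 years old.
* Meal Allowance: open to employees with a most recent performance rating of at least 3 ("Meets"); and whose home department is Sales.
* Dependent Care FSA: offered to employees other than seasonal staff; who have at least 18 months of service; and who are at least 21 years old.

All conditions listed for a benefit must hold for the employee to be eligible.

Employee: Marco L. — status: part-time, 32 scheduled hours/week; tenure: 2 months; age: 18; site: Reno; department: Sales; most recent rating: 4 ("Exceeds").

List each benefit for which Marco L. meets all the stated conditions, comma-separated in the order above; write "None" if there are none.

Meal Allowance

Adoption Assistance — service 2 months ≥ 45 days ✓; age 18 < 25 ✗ → not eligible.
Annual Bonus Plan — status part-time ✓ (not excluded); service 2 months < 12 months ✗ → not eligible.
Backup Childcare — status part-time ✓; service 2 months < 24 months ✗ → not eligible.
Meal Allowance — rating 4 ≥ 3 ✓; dept Sales ✓ → eligible.
Dependent Care FSA — status part-time ✓ (not excluded); service 2 months < 18 months ✗ → not eligible.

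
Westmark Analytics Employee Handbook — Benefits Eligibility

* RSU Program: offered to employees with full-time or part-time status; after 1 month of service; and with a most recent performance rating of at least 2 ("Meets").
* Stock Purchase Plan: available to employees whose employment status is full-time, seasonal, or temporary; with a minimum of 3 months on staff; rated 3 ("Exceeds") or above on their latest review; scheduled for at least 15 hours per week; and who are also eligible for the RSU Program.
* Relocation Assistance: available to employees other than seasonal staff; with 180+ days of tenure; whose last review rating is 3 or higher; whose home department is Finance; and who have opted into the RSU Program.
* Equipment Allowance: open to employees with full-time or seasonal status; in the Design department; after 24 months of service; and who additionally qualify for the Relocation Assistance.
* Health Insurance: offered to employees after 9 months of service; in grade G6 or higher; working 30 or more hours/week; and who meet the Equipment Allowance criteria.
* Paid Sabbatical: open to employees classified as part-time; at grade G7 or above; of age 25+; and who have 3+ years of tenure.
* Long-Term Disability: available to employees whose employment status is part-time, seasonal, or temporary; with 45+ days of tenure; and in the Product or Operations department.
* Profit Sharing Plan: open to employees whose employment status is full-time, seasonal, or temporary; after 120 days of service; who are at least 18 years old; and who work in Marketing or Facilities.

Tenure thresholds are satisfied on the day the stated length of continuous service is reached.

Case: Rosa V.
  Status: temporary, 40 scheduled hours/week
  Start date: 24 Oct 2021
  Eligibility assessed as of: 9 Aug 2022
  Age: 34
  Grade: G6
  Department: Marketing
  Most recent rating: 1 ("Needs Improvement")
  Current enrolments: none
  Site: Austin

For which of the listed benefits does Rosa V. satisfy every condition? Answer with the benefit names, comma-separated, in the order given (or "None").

Profit Sharing Plan

Service from 24 Oct 2021 to 9 Aug 2022: 289 days.
RSU Program — status temporary ✗ (requires full-time or part-time) → not eligible.
Stock Purchase Plan — status temporary ✓; service 289 days ≥ 3 months (≈90 days) ✓; rating 1 < 3 ✗ → not eligible.
Relocation Assistance — status temporary ✓ (not excluded); service 289 days ≥ 180 days ✓; rating 1 < 3 ✗ → not eligible.
Equipment Allowance — status temporary ✗ (requires full-time or seasonal) → not eligible.
Health Insurance — service 289 days ≥ 9 months (≈270 days) ✓; grade G6 ≥ G6 ✓; 40 hrs/wk ≥ 30 ✓; not eligible for Equipment Allowance ✗ → not eligible.
Paid Sabbatical — status temporary ✗ (requires part-time) → not eligible.
Long-Term Disability — status temporary ✓; service 289 days ≥ 45 days ✓; dept Marketing ✗ → not eligible.
Profit Sharing Plan — status temporary ✓; service 289 days ≥ 120 days ✓; age 34 ≥ 18 ✓; dept Marketing ✓ → eligible.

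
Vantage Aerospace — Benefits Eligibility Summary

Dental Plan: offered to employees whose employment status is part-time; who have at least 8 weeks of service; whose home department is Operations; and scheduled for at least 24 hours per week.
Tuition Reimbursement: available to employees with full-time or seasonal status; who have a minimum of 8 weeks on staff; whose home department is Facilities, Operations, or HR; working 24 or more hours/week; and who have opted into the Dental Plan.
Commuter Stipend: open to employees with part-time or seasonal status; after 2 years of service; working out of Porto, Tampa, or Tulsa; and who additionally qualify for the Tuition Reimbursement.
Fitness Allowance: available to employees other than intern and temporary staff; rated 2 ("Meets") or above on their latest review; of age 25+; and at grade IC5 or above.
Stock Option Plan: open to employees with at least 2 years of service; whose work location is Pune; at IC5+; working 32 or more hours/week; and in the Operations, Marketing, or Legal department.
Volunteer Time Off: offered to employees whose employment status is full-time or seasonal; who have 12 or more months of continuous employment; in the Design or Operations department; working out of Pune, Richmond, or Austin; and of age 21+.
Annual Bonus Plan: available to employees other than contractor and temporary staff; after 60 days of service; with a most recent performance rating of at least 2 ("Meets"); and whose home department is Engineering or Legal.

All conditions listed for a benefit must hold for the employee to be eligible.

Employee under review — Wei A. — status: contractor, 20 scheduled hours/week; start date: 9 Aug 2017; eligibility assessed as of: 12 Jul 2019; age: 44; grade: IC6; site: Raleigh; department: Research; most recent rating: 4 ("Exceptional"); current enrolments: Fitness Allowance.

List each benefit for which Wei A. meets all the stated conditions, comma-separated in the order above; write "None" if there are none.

Service from 9 Aug 2017 to 12 Jul 2019: 702 days.
Dental Plan — status contractor ✗ (requires part-time) → not eligible.
Tuition Reimbursement — status contractor ✗ (requires full-time or seasonal) → not eligible.
Commuter Stipend — status contractor ✗ (requires part-time or seasonal) → not eligible.
Fitness Allowance — status contractor ✓ (not excluded); rating 4 ≥ 2 ✓; age 44 ≥ 25 ✓; grade IC6 ≥ IC5 ✓ → eligible.
Stock Option Plan — service 702 days < 2 years (≈730 days) ✗ → not eligible.
Volunteer Time Off — status contractor ✗ (requires full-time or seasonal) → not eligible.
Annual Bonus Plan — status contractor ✗ (excluded) → not eligible.

Fitness Allowance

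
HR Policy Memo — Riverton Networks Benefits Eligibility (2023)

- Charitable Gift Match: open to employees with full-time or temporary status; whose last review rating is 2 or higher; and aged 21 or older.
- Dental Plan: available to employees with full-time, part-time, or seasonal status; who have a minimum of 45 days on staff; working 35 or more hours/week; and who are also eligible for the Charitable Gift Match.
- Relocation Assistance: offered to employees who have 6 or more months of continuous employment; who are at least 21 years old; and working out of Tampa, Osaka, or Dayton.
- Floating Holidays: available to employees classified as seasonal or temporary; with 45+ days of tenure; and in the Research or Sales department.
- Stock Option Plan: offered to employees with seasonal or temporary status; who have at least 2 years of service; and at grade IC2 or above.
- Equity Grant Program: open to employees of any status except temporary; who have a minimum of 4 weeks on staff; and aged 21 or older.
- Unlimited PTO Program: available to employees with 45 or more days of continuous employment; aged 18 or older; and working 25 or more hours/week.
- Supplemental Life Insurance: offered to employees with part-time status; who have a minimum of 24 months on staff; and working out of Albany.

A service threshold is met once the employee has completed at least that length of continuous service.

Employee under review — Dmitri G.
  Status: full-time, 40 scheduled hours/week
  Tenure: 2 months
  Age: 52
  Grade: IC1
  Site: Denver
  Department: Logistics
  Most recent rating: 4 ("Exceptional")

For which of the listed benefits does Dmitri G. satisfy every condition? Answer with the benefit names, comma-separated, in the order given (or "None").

Charitable Gift Match, Dental Plan, Equity Grant Program, Unlimited PTO Program

Charitable Gift Match — status full-time ✓; rating 4 ≥ 2 ✓; age 52 ≥ 21 ✓ → eligible.
Dental Plan — status full-time ✓; service 2 months ≥ 45 days ✓; 40 hrs/wk ≥ 35 ✓; eligible for Charitable Gift Match ✓ → eligible.
Relocation Assistance — service 2 months < 6 months ✗ → not eligible.
Floating Holidays — status full-time ✗ (requires seasonal or temporary) → not eligible.
Stock Option Plan — status full-time ✗ (requires seasonal or temporary) → not eligible.
Equity Grant Program — status full-time ✓ (not excluded); service 2 months ≥ 4 weeks (≈28 days) ✓; age 52 ≥ 21 ✓ → eligible.
Unlimited PTO Program — service 2 months ≥ 45 days ✓; age 52 ≥ 18 ✓; 40 hrs/wk ≥ 25 ✓ → eligible.
Supplemental Life Insurance — status full-time ✗ (requires part-time) → not eligible.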